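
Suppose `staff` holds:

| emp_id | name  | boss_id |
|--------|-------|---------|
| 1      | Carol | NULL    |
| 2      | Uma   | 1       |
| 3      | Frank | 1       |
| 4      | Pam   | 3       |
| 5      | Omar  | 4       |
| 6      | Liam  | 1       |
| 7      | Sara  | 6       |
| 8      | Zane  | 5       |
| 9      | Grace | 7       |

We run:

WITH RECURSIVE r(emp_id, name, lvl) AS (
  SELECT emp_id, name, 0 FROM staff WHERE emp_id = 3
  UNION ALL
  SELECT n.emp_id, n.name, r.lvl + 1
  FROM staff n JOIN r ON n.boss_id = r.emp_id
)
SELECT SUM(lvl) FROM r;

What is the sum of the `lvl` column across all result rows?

Base: emp_id=3 (Frank) at lvl 0.
Iteration 1: rows with boss_id in {3} -> Pam (id 4, lvl 1).
Iteration 2: rows with boss_id in {4} -> Omar (id 5, lvl 2).
Iteration 3: rows with boss_id in {5} -> Zane (id 8, lvl 3).
Iteration 4: no rows with boss_id in {8}; recursion stops.
SUM(lvl) = 0 + 1 + 2 + 3 = 6.

6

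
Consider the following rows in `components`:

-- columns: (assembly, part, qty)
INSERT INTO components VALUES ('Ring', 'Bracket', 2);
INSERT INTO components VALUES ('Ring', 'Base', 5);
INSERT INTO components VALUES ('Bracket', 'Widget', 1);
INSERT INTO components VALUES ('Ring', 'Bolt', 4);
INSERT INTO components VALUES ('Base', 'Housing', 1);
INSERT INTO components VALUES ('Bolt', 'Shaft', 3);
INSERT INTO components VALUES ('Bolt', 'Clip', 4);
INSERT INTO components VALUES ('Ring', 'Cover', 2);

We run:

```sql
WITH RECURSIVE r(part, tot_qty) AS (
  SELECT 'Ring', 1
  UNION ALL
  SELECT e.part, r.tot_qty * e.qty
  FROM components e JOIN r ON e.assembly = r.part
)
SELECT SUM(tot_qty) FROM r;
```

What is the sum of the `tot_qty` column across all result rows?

49

Base: (Ring, tot_qty=1).
Iteration 1: components of {Ring} -> Base = 1*5 = 5, Bolt = 1*4 = 4, Bracket = 1*2 = 2, Cover = 1*2 = 2.
Iteration 2: components of {Base,Bolt,Bracket,Cover} -> Clip = 4*4 = 16, Housing = 5*1 = 5, Shaft = 4*3 = 12, Widget = 2*1 = 2.
Iteration 3: no further components; recursion stops.
SUM(tot_qty) = 1 + 2 + 5 + 4 + 2 + 2 + 5 + 12 + 16 = 49.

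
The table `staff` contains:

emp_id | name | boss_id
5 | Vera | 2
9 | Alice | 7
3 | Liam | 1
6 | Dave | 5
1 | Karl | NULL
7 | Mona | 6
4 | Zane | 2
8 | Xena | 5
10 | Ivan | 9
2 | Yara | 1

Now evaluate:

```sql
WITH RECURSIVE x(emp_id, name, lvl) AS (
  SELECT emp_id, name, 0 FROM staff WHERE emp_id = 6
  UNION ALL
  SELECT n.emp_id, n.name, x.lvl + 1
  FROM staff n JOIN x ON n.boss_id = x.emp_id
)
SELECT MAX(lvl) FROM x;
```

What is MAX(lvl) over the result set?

3

Base: emp_id=6 (Dave) at lvl 0.
Iteration 1: rows with boss_id in {6} -> Mona (id 7, lvl 1).
Iteration 2: rows with boss_id in {7} -> Alice (id 9, lvl 2).
Iteration 3: rows with boss_id in {9} -> Ivan (id 10, lvl 3).
Iteration 4: no rows with boss_id in {10}; recursion stops.
lvl values: 0, 1, 2, 3; the maximum is 3.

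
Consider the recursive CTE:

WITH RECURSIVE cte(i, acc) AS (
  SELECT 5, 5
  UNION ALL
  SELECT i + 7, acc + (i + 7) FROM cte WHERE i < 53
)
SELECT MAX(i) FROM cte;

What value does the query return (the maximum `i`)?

54

Base: i=5, acc=5.
Iteration 1: 5 < 53 holds -> i = 5 + 7 = 12, acc = 5 + 12 = 17.
Iteration 2: 12 < 53 holds -> i = 12 + 7 = 19, acc = 17 + 19 = 36.
Iteration 3: 19 < 53 holds -> i = 19 + 7 = 26, acc = 36 + 26 = 62.
Iteration 4: 26 < 53 holds -> i = 26 + 7 = 33, acc = 62 + 33 = 95.
Iteration 5: 33 < 53 holds -> i = 33 + 7 = 40, acc = 95 + 40 = 135.
Iteration 6: 40 < 53 holds -> i = 40 + 7 = 47, acc = 135 + 47 = 182.
Iteration 7: 47 < 53 holds -> i = 47 + 7 = 54, acc = 182 + 54 = 236.
Iteration 8: 54 < 53 fails; recursion stops.
i values: 5, 12, 19, 26, 33, 40, 47, 54; the maximum is 54.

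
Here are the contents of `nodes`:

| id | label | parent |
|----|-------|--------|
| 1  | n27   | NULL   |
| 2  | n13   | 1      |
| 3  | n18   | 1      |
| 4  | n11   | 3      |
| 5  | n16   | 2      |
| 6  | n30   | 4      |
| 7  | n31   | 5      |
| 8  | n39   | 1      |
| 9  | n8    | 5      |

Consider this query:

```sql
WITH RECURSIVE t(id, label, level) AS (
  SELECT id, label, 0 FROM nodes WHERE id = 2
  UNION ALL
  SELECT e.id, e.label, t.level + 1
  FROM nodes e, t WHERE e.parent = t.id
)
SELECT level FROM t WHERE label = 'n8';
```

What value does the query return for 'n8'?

2

Base: id=2 (n13) at level 0.
Iteration 1: rows with parent in {2} -> n16 (id 5, level 1).
Iteration 2: rows with parent in {5} -> n31 (id 7, level 2), n8 (id 9, level 2).
Iteration 3: no rows with parent in {7,9}; recursion stops.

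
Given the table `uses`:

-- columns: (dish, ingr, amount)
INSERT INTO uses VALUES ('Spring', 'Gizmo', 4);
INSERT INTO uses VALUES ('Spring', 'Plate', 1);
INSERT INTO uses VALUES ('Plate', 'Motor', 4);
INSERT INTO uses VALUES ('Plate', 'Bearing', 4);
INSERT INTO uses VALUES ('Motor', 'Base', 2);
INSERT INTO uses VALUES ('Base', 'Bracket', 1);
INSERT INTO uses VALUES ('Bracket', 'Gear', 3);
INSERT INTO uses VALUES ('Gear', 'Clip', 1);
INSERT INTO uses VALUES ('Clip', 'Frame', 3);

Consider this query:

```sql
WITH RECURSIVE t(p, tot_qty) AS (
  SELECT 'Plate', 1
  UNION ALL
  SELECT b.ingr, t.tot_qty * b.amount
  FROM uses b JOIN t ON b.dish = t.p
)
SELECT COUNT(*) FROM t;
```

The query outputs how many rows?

8

Base: (Plate, tot_qty=1).
Iteration 1: components of {Plate} -> Bearing = 1*4 = 4, Motor = 1*4 = 4.
Iteration 2: components of {Bearing,Motor} -> Base = 4*2 = 8.
Iteration 3: components of {Base} -> Bracket = 8*1 = 8.
Iteration 4: components of {Bracket} -> Gear = 8*3 = 24.
Iteration 5: components of {Gear} -> Clip = 24*1 = 24.
Iteration 6: components of {Clip} -> Frame = 24*3 = 72.
Iteration 7: no further components; recursion stops.
Total rows emitted: 8.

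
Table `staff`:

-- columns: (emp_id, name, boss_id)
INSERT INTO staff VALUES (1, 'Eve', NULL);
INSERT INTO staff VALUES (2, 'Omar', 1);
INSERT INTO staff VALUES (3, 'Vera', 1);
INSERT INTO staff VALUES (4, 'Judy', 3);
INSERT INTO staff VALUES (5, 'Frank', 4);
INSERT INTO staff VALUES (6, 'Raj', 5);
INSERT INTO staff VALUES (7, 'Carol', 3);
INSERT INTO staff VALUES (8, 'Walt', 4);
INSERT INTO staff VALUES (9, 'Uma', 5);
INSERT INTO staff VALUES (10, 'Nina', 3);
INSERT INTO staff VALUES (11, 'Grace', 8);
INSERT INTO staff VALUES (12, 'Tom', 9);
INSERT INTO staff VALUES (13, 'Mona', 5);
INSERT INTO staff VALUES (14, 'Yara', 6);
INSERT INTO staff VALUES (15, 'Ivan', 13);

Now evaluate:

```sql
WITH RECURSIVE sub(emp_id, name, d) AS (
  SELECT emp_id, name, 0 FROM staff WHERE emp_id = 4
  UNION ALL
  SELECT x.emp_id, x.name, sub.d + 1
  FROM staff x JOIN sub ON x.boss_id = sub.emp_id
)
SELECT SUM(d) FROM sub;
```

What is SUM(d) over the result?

19

Base: emp_id=4 (Judy) at d 0.
Iteration 1: rows with boss_id in {4} -> Frank (id 5, d 1), Walt (id 8, d 1).
Iteration 2: rows with boss_id in {5,8} -> Raj (id 6, d 2), Uma (id 9, d 2), Grace (id 11, d 2), Mona (id 13, d 2).
Iteration 3: rows with boss_id in {6,9,11,13} -> Tom (id 12, d 3), Yara (id 14, d 3), Ivan (id 15, d 3).
Iteration 4: no rows with boss_id in {12,14,15}; recursion stops.
SUM(d) = 0 + 1 + 1 + 2 + 2 + 2 + 2 + 3 + 3 + 3 = 19.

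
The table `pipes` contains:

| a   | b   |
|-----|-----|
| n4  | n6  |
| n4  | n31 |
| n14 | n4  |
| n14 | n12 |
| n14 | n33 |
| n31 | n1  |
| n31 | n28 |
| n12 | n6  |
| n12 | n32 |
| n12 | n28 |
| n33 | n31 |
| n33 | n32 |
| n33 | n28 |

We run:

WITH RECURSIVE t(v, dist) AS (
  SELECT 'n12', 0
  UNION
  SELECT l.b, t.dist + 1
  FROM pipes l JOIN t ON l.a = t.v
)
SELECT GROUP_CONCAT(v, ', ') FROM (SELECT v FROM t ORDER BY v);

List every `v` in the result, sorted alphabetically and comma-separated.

n12, n28, n32, n6

Base: (n12, dist=0).
Iteration 1: edges from {n12} -> (n28, dist=1), (n32, dist=1), (n6, dist=1).
Iteration 2: no outgoing edges from {n28,n32,n6}; recursion stops.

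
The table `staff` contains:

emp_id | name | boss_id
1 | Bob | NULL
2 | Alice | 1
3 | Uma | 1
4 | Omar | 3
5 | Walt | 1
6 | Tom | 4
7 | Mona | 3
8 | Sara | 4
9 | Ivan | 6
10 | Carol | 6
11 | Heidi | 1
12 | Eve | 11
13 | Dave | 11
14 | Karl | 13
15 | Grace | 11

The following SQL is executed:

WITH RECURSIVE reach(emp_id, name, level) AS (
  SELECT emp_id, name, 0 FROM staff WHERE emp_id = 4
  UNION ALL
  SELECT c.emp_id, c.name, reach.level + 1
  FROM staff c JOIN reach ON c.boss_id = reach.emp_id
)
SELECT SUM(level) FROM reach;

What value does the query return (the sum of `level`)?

Base: emp_id=4 (Omar) at level 0.
Iteration 1: rows with boss_id in {4} -> Tom (id 6, level 1), Sara (id 8, level 1).
Iteration 2: rows with boss_id in {6,8} -> Ivan (id 9, level 2), Carol (id 10, level 2).
Iteration 3: no rows with boss_id in {9,10}; recursion stops.
SUM(level) = 0 + 1 + 1 + 2 + 2 = 6.

6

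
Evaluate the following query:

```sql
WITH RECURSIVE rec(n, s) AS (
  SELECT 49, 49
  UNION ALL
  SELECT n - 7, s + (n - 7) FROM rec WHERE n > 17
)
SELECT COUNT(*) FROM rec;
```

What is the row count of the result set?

6

Base: n=49, s=49.
Iteration 1: 49 > 17 holds -> n = 49 - 7 = 42, s = 49 + 42 = 91.
Iteration 2: 42 > 17 holds -> n = 42 - 7 = 35, s = 91 + 35 = 126.
Iteration 3: 35 > 17 holds -> n = 35 - 7 = 28, s = 126 + 28 = 154.
Iteration 4: 28 > 17 holds -> n = 28 - 7 = 21, s = 154 + 21 = 175.
Iteration 5: 21 > 17 holds -> n = 21 - 7 = 14, s = 175 + 14 = 189.
Iteration 6: 14 > 17 fails; recursion stops.
Total rows emitted: 6.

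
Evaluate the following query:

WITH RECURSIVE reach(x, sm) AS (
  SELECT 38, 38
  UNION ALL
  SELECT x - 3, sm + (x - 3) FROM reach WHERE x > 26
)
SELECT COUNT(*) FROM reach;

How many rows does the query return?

Base: x=38, sm=38.
Iteration 1: 38 > 26 holds -> x = 38 - 3 = 35, sm = 38 + 35 = 73.
Iteration 2: 35 > 26 holds -> x = 35 - 3 = 32, sm = 73 + 32 = 105.
Iteration 3: 32 > 26 holds -> x = 32 - 3 = 29, sm = 105 + 29 = 134.
Iteration 4: 29 > 26 holds -> x = 29 - 3 = 26, sm = 134 + 26 = 160.
Iteration 5: 26 > 26 fails; recursion stops.
Total rows emitted: 5.

5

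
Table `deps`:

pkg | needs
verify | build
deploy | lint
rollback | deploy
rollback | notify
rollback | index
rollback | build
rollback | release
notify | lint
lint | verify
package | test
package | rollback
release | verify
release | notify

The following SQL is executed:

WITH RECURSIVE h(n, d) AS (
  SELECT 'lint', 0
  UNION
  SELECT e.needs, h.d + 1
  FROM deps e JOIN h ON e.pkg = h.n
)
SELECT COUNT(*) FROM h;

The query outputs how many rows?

Base: (lint, d=0).
Iteration 1: edges from {lint} -> (verify, d=1).
Iteration 2: edges from {verify} -> (build, d=2).
Iteration 3: no outgoing edges from {build}; recursion stops.
Total rows emitted: 3.

3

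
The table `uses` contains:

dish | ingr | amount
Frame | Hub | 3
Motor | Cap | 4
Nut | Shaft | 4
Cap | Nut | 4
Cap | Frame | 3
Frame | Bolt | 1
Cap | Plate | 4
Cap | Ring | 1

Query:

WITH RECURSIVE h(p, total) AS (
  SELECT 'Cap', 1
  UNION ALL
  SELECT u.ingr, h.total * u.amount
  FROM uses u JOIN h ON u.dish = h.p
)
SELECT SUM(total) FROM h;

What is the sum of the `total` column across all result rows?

Base: (Cap, total=1).
Iteration 1: components of {Cap} -> Frame = 1*3 = 3, Nut = 1*4 = 4, Plate = 1*4 = 4, Ring = 1*1 = 1.
Iteration 2: components of {Frame,Nut,Plate,Ring} -> Bolt = 3*1 = 3, Hub = 3*3 = 9, Shaft = 4*4 = 16.
Iteration 3: no further components; recursion stops.
SUM(total) = 1 + 1 + 4 + 4 + 3 + 16 + 9 + 3 = 41.

41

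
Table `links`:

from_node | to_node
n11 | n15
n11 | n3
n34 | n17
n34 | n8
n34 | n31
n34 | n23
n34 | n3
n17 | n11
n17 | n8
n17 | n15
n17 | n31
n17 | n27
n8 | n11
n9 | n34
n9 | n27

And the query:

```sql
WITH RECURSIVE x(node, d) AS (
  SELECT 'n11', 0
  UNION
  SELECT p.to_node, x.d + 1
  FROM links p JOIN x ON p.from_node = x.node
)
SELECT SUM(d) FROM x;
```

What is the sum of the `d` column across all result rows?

Base: (n11, d=0).
Iteration 1: edges from {n11} -> (n15, d=1), (n3, d=1).
Iteration 2: no outgoing edges from {n15,n3}; recursion stops.
SUM(d) = 0 + 1 + 1 = 2.

2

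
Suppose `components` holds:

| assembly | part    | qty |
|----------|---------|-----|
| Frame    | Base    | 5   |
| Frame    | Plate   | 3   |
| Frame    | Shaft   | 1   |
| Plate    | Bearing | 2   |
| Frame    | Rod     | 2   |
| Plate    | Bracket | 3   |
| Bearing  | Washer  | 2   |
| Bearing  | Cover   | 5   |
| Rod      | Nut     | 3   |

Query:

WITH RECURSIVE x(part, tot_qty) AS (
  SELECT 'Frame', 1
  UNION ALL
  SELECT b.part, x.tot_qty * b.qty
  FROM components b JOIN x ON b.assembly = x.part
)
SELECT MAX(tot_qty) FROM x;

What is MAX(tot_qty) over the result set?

Base: (Frame, tot_qty=1).
Iteration 1: components of {Frame} -> Base = 1*5 = 5, Plate = 1*3 = 3, Rod = 1*2 = 2, Shaft = 1*1 = 1.
Iteration 2: components of {Base,Plate,Rod,Shaft} -> Bearing = 3*2 = 6, Bracket = 3*3 = 9, Nut = 2*3 = 6.
Iteration 3: components of {Bearing,Bracket,Nut} -> Cover = 6*5 = 30, Washer = 6*2 = 12.
Iteration 4: no further components; recursion stops.
tot_qty values: 1, 5, 3, 1, 2, 6, 9, 6, 12, 30; the maximum is 30.

30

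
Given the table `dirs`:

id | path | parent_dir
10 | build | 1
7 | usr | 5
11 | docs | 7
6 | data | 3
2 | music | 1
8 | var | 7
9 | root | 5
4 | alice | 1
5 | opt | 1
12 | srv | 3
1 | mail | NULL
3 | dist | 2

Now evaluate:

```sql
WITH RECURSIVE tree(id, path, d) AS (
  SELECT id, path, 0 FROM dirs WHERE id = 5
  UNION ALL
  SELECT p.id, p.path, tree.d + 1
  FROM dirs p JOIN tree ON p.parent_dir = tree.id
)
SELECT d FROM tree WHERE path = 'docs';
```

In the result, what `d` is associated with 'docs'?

Base: id=5 (opt) at d 0.
Iteration 1: rows with parent_dir in {5} -> usr (id 7, d 1), root (id 9, d 1).
Iteration 2: rows with parent_dir in {7,9} -> var (id 8, d 2), docs (id 11, d 2).
Iteration 3: no rows with parent_dir in {8,11}; recursion stops.

2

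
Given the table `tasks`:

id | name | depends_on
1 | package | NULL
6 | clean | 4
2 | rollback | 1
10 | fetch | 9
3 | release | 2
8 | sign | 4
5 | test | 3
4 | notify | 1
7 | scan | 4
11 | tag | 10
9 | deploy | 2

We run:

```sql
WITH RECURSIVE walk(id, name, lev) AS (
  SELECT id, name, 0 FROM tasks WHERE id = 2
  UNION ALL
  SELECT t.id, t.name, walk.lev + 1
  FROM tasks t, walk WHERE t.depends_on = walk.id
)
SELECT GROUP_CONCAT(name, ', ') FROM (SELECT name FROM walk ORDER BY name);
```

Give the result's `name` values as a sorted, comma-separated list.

Base: id=2 (rollback) at lev 0.
Iteration 1: rows with depends_on in {2} -> release (id 3, lev 1), deploy (id 9, lev 1).
Iteration 2: rows with depends_on in {3,9} -> test (id 5, lev 2), fetch (id 10, lev 2).
Iteration 3: rows with depends_on in {5,10} -> tag (id 11, lev 3).
Iteration 4: no rows with depends_on in {11}; recursion stops.

deploy, fetch, release, rollback, tag, test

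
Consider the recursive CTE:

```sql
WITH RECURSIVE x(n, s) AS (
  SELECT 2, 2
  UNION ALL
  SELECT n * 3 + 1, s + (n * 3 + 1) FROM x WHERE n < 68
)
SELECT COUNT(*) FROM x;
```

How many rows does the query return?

5

Base: n=2, s=2.
Iteration 1: 2 < 68 holds -> n = 2 * 3 + 1 = 7, s = 2 + 7 = 9.
Iteration 2: 7 < 68 holds -> n = 7 * 3 + 1 = 22, s = 9 + 22 = 31.
Iteration 3: 22 < 68 holds -> n = 22 * 3 + 1 = 67, s = 31 + 67 = 98.
Iteration 4: 67 < 68 holds -> n = 67 * 3 + 1 = 202, s = 98 + 202 = 300.
Iteration 5: 202 < 68 fails; recursion stops.
Total rows emitted: 5.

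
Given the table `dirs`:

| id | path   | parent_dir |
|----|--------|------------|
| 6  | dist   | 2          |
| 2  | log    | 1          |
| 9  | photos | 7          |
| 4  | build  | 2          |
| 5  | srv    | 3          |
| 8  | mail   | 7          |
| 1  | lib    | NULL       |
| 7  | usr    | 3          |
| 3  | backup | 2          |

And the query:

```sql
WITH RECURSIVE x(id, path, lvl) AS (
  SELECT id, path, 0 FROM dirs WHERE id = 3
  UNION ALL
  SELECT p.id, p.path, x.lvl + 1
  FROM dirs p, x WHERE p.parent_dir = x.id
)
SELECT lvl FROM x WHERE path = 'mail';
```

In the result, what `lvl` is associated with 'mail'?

2

Base: id=3 (backup) at lvl 0.
Iteration 1: rows with parent_dir in {3} -> srv (id 5, lvl 1), usr (id 7, lvl 1).
Iteration 2: rows with parent_dir in {5,7} -> mail (id 8, lvl 2), photos (id 9, lvl 2).
Iteration 3: no rows with parent_dir in {8,9}; recursion stops.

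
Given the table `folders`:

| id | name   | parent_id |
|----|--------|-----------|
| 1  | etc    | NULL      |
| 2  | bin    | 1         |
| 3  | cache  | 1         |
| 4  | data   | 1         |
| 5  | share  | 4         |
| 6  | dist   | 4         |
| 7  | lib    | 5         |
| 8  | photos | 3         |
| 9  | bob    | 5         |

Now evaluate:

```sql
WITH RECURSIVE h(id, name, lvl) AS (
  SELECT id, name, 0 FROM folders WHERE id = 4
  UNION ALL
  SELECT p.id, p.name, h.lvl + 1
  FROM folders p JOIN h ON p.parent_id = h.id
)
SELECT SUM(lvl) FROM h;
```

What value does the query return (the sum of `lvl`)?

6

Base: id=4 (data) at lvl 0.
Iteration 1: rows with parent_id in {4} -> share (id 5, lvl 1), dist (id 6, lvl 1).
Iteration 2: rows with parent_id in {5,6} -> lib (id 7, lvl 2), bob (id 9, lvl 2).
Iteration 3: no rows with parent_id in {7,9}; recursion stops.
SUM(lvl) = 0 + 1 + 1 + 2 + 2 = 6.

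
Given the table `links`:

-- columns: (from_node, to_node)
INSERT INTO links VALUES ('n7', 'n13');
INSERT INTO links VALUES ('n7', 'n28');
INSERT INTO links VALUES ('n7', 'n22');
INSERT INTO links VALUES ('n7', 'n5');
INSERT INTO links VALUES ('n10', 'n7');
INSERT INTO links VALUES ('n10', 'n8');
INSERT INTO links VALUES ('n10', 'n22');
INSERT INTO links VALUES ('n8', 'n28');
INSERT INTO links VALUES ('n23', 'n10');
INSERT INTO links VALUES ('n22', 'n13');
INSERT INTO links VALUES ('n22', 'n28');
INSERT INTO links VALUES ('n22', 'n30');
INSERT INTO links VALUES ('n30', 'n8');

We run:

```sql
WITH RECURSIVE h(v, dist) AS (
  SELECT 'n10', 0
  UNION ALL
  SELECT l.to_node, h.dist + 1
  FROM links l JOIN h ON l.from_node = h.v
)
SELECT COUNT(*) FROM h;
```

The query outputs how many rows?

19

Base: (n10, dist=0).
Iteration 1: edges from {n10} -> (n22, dist=1), (n7, dist=1), (n8, dist=1).
Iteration 2: edges from {n22,n7,n8} -> (n13, dist=2) x2, (n22, dist=2), (n28, dist=2) x3, (n30, dist=2), (n5, dist=2). [UNION ALL keeps all 8 new rows, including repeats]
Iteration 3: edges from {n13,n22,n28,n30,n5} -> (n13, dist=3), (n28, dist=3), (n30, dist=3), (n8, dist=3).
Iteration 4: edges from {n13,n28,n30,n8} -> (n28, dist=4), (n8, dist=4).
Iteration 5: edges from {n28,n8} -> (n28, dist=5).
Iteration 6: no outgoing edges from {n28}; recursion stops.
Total rows emitted: 19.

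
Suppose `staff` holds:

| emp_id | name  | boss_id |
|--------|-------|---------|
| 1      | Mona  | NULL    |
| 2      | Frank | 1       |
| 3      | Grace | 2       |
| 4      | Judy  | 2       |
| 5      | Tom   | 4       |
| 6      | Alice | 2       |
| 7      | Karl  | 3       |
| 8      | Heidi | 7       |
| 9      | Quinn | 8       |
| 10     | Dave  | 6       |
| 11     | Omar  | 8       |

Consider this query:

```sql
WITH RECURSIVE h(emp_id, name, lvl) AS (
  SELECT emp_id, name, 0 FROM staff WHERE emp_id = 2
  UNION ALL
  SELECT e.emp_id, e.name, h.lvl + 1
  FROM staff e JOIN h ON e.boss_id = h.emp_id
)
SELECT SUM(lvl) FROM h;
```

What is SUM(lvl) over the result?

20

Base: emp_id=2 (Frank) at lvl 0.
Iteration 1: rows with boss_id in {2} -> Grace (id 3, lvl 1), Judy (id 4, lvl 1), Alice (id 6, lvl 1).
Iteration 2: rows with boss_id in {3,4,6} -> Tom (id 5, lvl 2), Karl (id 7, lvl 2), Dave (id 10, lvl 2).
Iteration 3: rows with boss_id in {5,7,10} -> Heidi (id 8, lvl 3).
Iteration 4: rows with boss_id in {8} -> Quinn (id 9, lvl 4), Omar (id 11, lvl 4).
Iteration 5: no rows with boss_id in {9,11}; recursion stops.
SUM(lvl) = 0 + 1 + 1 + 1 + 2 + 2 + 2 + 3 + 4 + 4 = 20.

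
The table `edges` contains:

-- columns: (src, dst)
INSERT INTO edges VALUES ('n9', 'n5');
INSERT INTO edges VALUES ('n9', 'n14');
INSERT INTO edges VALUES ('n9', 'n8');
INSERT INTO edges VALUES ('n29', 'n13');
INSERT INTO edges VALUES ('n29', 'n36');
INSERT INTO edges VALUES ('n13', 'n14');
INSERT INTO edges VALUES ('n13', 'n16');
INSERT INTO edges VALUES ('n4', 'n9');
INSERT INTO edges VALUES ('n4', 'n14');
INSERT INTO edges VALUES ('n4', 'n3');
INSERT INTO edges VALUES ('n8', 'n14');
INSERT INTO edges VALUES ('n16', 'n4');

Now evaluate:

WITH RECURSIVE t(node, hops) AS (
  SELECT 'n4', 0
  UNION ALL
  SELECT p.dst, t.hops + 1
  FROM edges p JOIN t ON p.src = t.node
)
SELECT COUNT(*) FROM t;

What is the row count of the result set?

Base: (n4, hops=0).
Iteration 1: edges from {n4} -> (n14, hops=1), (n3, hops=1), (n9, hops=1).
Iteration 2: edges from {n14,n3,n9} -> (n14, hops=2), (n5, hops=2), (n8, hops=2).
Iteration 3: edges from {n14,n5,n8} -> (n14, hops=3).
Iteration 4: no outgoing edges from {n14}; recursion stops.
Total rows emitted: 8.

8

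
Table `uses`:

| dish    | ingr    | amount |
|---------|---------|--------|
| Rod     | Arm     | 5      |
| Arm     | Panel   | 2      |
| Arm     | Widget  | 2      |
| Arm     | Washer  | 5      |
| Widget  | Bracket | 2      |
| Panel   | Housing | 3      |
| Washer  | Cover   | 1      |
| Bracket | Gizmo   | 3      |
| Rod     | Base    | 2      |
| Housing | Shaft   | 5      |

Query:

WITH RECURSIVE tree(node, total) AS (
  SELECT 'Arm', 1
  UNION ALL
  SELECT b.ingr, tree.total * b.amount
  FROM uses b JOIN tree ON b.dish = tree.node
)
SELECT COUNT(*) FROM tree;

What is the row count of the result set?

9

Base: (Arm, total=1).
Iteration 1: components of {Arm} -> Panel = 1*2 = 2, Washer = 1*5 = 5, Widget = 1*2 = 2.
Iteration 2: components of {Panel,Washer,Widget} -> Bracket = 2*2 = 4, Cover = 5*1 = 5, Housing = 2*3 = 6.
Iteration 3: components of {Bracket,Cover,Housing} -> Gizmo = 4*3 = 12, Shaft = 6*5 = 30.
Iteration 4: no further components; recursion stops.
Total rows emitted: 9.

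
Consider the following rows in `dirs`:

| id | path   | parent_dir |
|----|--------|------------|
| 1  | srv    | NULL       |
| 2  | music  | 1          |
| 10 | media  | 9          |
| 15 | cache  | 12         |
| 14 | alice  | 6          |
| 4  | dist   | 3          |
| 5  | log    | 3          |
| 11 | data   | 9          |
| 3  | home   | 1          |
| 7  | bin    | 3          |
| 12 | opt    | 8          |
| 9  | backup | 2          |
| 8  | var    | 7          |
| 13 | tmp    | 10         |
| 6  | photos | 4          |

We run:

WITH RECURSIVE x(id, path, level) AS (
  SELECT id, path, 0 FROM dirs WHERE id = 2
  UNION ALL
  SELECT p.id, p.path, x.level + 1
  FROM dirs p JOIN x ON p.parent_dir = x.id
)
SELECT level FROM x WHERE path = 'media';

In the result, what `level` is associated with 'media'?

2

Base: id=2 (music) at level 0.
Iteration 1: rows with parent_dir in {2} -> backup (id 9, level 1).
Iteration 2: rows with parent_dir in {9} -> media (id 10, level 2), data (id 11, level 2).
Iteration 3: rows with parent_dir in {10,11} -> tmp (id 13, level 3).
Iteration 4: no rows with parent_dir in {13}; recursion stops.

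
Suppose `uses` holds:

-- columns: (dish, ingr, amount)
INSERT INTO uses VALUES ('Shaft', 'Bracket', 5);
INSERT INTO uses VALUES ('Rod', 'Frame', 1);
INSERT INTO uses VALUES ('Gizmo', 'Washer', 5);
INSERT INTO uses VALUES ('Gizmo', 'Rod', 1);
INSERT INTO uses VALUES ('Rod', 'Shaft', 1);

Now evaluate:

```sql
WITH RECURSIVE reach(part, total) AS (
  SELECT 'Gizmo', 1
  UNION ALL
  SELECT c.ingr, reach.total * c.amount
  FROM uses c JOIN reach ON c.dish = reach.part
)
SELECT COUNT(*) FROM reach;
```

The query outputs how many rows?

Base: (Gizmo, total=1).
Iteration 1: components of {Gizmo} -> Rod = 1*1 = 1, Washer = 1*5 = 5.
Iteration 2: components of {Rod,Washer} -> Frame = 1*1 = 1, Shaft = 1*1 = 1.
Iteration 3: components of {Frame,Shaft} -> Bracket = 1*5 = 5.
Iteration 4: no further components; recursion stops.
Total rows emitted: 6.

6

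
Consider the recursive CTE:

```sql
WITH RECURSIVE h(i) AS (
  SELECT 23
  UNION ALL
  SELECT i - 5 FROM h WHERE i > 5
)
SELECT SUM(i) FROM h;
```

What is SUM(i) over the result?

Base: i=23.
Iteration 1: 23 > 5 holds -> i = 23 - 5 = 18.
Iteration 2: 18 > 5 holds -> i = 18 - 5 = 13.
Iteration 3: 13 > 5 holds -> i = 13 - 5 = 8.
Iteration 4: 8 > 5 holds -> i = 8 - 5 = 3.
Iteration 5: 3 > 5 fails; recursion stops.
SUM(i) = 23 + 18 + 13 + 8 + 3 = 65.

65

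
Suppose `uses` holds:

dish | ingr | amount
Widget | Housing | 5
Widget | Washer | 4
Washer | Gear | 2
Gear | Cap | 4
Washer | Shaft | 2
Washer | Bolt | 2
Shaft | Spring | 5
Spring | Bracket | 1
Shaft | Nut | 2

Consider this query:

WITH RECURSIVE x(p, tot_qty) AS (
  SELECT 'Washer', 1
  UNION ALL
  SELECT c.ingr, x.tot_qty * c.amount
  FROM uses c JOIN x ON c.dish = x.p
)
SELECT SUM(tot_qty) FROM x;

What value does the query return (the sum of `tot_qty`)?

Base: (Washer, tot_qty=1).
Iteration 1: components of {Washer} -> Bolt = 1*2 = 2, Gear = 1*2 = 2, Shaft = 1*2 = 2.
Iteration 2: components of {Bolt,Gear,Shaft} -> Cap = 2*4 = 8, Nut = 2*2 = 4, Spring = 2*5 = 10.
Iteration 3: components of {Cap,Nut,Spring} -> Bracket = 10*1 = 10.
Iteration 4: no further components; recursion stops.
SUM(tot_qty) = 1 + 2 + 2 + 2 + 8 + 10 + 4 + 10 = 39.

39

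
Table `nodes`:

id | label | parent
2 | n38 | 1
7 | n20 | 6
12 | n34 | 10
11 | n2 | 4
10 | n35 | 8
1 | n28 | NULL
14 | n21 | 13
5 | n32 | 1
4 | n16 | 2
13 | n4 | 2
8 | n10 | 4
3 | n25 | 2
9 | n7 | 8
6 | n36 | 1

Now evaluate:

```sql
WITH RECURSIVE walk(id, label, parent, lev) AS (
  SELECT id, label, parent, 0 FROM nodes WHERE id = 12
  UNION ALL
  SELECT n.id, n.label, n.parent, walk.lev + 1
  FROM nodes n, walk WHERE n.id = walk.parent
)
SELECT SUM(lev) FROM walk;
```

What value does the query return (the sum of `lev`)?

Base: id=12 (n34), parent=10, lev 0.
Iteration 1: join on id=10 -> n35 (id 10, parent=8, lev 1).
Iteration 2: join on id=8 -> n10 (id 8, parent=4, lev 2).
Iteration 3: join on id=4 -> n16 (id 4, parent=2, lev 3).
Iteration 4: join on id=2 -> n38 (id 2, parent=1, lev 4).
Iteration 5: join on id=1 -> n28 (id 1, parent=NULL, lev 5).
Iteration 6: parent is NULL; no match; recursion stops.
SUM(lev) = 0 + 1 + 2 + 3 + 4 + 5 = 15.

15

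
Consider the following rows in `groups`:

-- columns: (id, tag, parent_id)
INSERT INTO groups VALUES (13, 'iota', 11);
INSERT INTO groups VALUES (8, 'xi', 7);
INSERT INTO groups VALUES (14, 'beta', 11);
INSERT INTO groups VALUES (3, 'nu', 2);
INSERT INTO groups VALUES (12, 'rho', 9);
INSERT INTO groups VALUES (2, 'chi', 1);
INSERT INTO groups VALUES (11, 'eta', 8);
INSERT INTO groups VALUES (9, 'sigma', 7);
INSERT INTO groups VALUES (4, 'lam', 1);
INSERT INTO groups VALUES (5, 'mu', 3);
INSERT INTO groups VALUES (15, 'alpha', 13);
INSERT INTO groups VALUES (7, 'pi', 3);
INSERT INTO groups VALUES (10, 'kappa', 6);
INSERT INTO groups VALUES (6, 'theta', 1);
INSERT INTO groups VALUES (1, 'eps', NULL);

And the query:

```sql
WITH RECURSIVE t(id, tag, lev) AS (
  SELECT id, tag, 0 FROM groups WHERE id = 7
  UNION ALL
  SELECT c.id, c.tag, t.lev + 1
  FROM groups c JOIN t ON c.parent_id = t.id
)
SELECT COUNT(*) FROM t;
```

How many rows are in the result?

Base: id=7 (pi) at lev 0.
Iteration 1: rows with parent_id in {7} -> xi (id 8, lev 1), sigma (id 9, lev 1).
Iteration 2: rows with parent_id in {8,9} -> eta (id 11, lev 2), rho (id 12, lev 2).
Iteration 3: rows with parent_id in {11,12} -> iota (id 13, lev 3), beta (id 14, lev 3).
Iteration 4: rows with parent_id in {13,14} -> alpha (id 15, lev 4).
Iteration 5: no rows with parent_id in {15}; recursion stops.
Total rows emitted: 8.

8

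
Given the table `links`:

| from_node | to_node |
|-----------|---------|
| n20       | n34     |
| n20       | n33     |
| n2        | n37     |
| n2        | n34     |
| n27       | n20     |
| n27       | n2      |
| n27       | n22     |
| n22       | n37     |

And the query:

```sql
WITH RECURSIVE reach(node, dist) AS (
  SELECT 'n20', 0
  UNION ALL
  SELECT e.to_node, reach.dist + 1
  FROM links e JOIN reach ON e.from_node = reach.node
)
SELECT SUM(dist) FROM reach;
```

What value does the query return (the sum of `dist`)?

Base: (n20, dist=0).
Iteration 1: edges from {n20} -> (n33, dist=1), (n34, dist=1).
Iteration 2: no outgoing edges from {n33,n34}; recursion stops.
SUM(dist) = 0 + 1 + 1 = 2.

2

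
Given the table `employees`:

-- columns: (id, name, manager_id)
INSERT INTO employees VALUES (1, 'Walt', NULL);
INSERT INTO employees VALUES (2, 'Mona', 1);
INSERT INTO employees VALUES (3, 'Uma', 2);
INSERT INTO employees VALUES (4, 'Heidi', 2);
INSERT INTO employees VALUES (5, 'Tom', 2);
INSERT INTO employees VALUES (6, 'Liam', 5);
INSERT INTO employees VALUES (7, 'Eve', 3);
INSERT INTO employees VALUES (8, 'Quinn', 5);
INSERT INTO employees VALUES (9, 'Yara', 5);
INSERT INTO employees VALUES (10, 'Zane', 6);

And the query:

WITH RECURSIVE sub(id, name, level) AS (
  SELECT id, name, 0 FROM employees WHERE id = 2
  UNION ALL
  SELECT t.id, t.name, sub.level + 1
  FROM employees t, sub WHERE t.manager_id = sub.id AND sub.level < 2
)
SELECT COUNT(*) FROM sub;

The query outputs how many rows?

Base: id=2 (Mona) at level 0.
Iteration 1: rows with manager_id in {2} -> Uma (id 3, level 1), Heidi (id 4, level 1), Tom (id 5, level 1).
Iteration 2: rows with manager_id in {3,4,5} -> Liam (id 6, level 2), Eve (id 7, level 2), Quinn (id 8, level 2), Yara (id 9, level 2).
Iteration 3: level < 2 fails for all current rows; recursion stops.
Total rows emitted: 8.

8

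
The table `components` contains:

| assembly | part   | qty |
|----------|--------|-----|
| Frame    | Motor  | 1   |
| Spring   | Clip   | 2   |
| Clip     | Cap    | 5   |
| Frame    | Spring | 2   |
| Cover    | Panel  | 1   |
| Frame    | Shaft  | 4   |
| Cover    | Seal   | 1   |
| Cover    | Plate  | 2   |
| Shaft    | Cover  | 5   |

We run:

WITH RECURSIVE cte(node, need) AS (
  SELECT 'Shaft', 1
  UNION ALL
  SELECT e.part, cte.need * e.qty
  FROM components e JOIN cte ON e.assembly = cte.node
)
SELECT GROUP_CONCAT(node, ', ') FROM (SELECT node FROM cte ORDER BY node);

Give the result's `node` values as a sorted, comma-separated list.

Base: (Shaft, need=1).
Iteration 1: components of {Shaft} -> Cover = 1*5 = 5.
Iteration 2: components of {Cover} -> Panel = 5*1 = 5, Plate = 5*2 = 10, Seal = 5*1 = 5.
Iteration 3: no further components; recursion stops.

Cover, Panel, Plate, Seal, Shaft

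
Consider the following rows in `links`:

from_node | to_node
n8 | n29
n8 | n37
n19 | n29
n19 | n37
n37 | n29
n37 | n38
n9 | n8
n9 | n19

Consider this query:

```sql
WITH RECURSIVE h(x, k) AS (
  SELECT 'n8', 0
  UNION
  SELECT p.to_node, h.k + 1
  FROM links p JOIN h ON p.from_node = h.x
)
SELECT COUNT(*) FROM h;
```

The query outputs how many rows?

Base: (n8, k=0).
Iteration 1: edges from {n8} -> (n29, k=1), (n37, k=1).
Iteration 2: edges from {n29,n37} -> (n29, k=2), (n38, k=2).
Iteration 3: no outgoing edges from {n29,n38}; recursion stops.
Total rows emitted: 5.

5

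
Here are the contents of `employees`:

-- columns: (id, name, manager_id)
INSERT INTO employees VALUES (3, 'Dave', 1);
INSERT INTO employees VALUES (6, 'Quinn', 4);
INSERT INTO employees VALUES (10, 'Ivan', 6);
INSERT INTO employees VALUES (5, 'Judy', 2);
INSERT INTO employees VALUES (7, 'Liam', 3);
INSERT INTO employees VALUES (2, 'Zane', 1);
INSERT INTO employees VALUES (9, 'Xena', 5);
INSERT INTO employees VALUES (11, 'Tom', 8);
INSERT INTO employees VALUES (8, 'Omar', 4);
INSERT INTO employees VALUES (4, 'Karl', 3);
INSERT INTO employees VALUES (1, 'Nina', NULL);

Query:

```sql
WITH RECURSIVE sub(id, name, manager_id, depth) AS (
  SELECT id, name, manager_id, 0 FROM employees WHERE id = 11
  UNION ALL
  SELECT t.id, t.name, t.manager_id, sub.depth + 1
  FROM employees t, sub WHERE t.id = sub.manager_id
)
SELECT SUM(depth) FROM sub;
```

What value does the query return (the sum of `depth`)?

10

Base: id=11 (Tom), manager_id=8, depth 0.
Iteration 1: join on id=8 -> Omar (id 8, manager_id=4, depth 1).
Iteration 2: join on id=4 -> Karl (id 4, manager_id=3, depth 2).
Iteration 3: join on id=3 -> Dave (id 3, manager_id=1, depth 3).
Iteration 4: join on id=1 -> Nina (id 1, manager_id=NULL, depth 4).
Iteration 5: manager_id is NULL; no match; recursion stops.
SUM(depth) = 0 + 1 + 2 + 3 + 4 = 10.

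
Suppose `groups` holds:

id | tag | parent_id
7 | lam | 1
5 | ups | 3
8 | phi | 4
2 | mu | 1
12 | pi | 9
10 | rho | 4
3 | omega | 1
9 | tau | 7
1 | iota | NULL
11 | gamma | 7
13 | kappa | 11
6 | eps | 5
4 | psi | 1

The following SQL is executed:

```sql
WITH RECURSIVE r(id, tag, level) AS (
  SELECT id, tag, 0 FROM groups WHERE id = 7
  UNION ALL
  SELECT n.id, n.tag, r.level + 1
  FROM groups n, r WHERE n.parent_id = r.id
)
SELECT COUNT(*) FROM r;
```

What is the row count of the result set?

Base: id=7 (lam) at level 0.
Iteration 1: rows with parent_id in {7} -> tau (id 9, level 1), gamma (id 11, level 1).
Iteration 2: rows with parent_id in {9,11} -> pi (id 12, level 2), kappa (id 13, level 2).
Iteration 3: no rows with parent_id in {12,13}; recursion stops.
Total rows emitted: 5.

5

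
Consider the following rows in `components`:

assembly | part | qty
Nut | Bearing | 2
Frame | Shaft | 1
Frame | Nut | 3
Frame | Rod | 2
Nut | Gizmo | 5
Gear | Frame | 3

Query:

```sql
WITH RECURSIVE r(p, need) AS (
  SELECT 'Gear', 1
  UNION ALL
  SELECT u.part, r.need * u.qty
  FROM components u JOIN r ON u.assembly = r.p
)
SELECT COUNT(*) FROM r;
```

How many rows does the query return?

Base: (Gear, need=1).
Iteration 1: components of {Gear} -> Frame = 1*3 = 3.
Iteration 2: components of {Frame} -> Nut = 3*3 = 9, Rod = 3*2 = 6, Shaft = 3*1 = 3.
Iteration 3: components of {Nut,Rod,Shaft} -> Bearing = 9*2 = 18, Gizmo = 9*5 = 45.
Iteration 4: no further components; recursion stops.
Total rows emitted: 7.

7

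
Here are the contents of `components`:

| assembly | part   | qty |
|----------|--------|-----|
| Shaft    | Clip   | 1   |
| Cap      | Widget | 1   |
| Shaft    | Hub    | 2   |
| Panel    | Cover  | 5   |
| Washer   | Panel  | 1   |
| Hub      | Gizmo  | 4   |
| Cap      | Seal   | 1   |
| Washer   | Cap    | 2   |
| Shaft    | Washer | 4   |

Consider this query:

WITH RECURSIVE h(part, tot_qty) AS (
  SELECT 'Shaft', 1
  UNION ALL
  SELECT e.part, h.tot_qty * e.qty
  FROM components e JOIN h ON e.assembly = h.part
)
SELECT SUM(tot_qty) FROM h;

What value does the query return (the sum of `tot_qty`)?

64

Base: (Shaft, tot_qty=1).
Iteration 1: components of {Shaft} -> Clip = 1*1 = 1, Hub = 1*2 = 2, Washer = 1*4 = 4.
Iteration 2: components of {Clip,Hub,Washer} -> Cap = 4*2 = 8, Gizmo = 2*4 = 8, Panel = 4*1 = 4.
Iteration 3: components of {Cap,Gizmo,Panel} -> Cover = 4*5 = 20, Seal = 8*1 = 8, Widget = 8*1 = 8.
Iteration 4: no further components; recursion stops.
SUM(tot_qty) = 1 + 1 + 4 + 2 + 8 + 4 + 8 + 8 + 8 + 20 = 64.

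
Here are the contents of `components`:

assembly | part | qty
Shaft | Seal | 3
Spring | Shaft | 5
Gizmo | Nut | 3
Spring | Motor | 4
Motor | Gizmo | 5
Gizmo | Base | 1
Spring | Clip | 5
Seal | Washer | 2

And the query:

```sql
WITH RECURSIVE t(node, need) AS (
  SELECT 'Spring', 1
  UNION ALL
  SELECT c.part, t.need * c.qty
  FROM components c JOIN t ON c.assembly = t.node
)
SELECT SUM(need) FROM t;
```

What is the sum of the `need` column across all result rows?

160

Base: (Spring, need=1).
Iteration 1: components of {Spring} -> Clip = 1*5 = 5, Motor = 1*4 = 4, Shaft = 1*5 = 5.
Iteration 2: components of {Clip,Motor,Shaft} -> Gizmo = 4*5 = 20, Seal = 5*3 = 15.
Iteration 3: components of {Gizmo,Seal} -> Base = 20*1 = 20, Nut = 20*3 = 60, Washer = 15*2 = 30.
Iteration 4: no further components; recursion stops.
SUM(need) = 1 + 4 + 5 + 5 + 20 + 15 + 60 + 20 + 30 = 160.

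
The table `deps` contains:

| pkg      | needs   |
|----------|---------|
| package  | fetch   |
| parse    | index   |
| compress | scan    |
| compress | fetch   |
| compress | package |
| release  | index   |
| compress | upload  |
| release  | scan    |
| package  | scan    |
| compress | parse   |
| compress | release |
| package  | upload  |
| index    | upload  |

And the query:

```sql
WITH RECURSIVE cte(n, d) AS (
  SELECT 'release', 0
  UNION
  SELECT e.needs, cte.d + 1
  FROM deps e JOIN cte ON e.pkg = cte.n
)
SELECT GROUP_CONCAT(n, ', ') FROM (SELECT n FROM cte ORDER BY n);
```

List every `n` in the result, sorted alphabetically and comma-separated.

Base: (release, d=0).
Iteration 1: edges from {release} -> (index, d=1), (scan, d=1).
Iteration 2: edges from {index,scan} -> (upload, d=2).
Iteration 3: no outgoing edges from {upload}; recursion stops.

index, release, scan, upload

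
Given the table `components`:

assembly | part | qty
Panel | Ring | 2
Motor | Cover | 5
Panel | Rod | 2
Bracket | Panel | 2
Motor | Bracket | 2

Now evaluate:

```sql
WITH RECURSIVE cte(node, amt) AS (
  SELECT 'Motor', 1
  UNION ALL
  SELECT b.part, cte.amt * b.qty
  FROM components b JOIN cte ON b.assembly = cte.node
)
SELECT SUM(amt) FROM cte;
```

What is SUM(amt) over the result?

Base: (Motor, amt=1).
Iteration 1: components of {Motor} -> Bracket = 1*2 = 2, Cover = 1*5 = 5.
Iteration 2: components of {Bracket,Cover} -> Panel = 2*2 = 4.
Iteration 3: components of {Panel} -> Ring = 4*2 = 8, Rod = 4*2 = 8.
Iteration 4: no further components; recursion stops.
SUM(amt) = 1 + 2 + 5 + 4 + 8 + 8 = 28.

28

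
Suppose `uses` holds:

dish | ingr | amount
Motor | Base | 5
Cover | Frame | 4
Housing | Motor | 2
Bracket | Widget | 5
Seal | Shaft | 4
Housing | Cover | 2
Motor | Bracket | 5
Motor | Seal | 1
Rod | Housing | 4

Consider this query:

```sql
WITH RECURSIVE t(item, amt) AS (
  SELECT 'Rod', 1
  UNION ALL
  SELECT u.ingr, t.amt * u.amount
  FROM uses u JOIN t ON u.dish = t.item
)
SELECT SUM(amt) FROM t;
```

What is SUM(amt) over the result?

373

Base: (Rod, amt=1).
Iteration 1: components of {Rod} -> Housing = 1*4 = 4.
Iteration 2: components of {Housing} -> Cover = 4*2 = 8, Motor = 4*2 = 8.
Iteration 3: components of {Cover,Motor} -> Base = 8*5 = 40, Bracket = 8*5 = 40, Frame = 8*4 = 32, Seal = 8*1 = 8.
Iteration 4: components of {Base,Bracket,Frame,Seal} -> Shaft = 8*4 = 32, Widget = 40*5 = 200.
Iteration 5: no further components; recursion stops.
SUM(amt) = 1 + 4 + 8 + 8 + 8 + 40 + 40 + 32 + 32 + 200 = 373.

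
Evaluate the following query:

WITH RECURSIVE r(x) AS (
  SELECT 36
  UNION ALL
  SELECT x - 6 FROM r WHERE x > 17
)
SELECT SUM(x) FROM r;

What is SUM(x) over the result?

120

Base: x=36.
Iteration 1: 36 > 17 holds -> x = 36 - 6 = 30.
Iteration 2: 30 > 17 holds -> x = 30 - 6 = 24.
Iteration 3: 24 > 17 holds -> x = 24 - 6 = 18.
Iteration 4: 18 > 17 holds -> x = 18 - 6 = 12.
Iteration 5: 12 > 17 fails; recursion stops.
SUM(x) = 36 + 30 + 24 + 18 + 12 = 120.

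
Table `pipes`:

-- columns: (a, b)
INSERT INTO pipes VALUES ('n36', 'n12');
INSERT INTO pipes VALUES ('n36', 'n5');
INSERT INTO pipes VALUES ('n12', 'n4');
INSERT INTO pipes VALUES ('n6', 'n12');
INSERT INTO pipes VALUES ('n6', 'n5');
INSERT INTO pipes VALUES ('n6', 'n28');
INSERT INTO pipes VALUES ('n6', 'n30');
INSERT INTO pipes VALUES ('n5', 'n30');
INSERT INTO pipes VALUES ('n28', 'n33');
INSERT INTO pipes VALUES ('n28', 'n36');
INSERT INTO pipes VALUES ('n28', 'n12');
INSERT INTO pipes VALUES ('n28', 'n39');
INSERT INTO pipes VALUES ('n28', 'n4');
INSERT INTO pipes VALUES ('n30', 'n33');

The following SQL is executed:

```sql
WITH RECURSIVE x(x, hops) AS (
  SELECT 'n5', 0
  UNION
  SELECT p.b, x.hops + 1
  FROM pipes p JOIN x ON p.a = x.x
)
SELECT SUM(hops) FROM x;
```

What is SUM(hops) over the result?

3

Base: (n5, hops=0).
Iteration 1: edges from {n5} -> (n30, hops=1).
Iteration 2: edges from {n30} -> (n33, hops=2).
Iteration 3: no outgoing edges from {n33}; recursion stops.
SUM(hops) = 0 + 1 + 2 = 3.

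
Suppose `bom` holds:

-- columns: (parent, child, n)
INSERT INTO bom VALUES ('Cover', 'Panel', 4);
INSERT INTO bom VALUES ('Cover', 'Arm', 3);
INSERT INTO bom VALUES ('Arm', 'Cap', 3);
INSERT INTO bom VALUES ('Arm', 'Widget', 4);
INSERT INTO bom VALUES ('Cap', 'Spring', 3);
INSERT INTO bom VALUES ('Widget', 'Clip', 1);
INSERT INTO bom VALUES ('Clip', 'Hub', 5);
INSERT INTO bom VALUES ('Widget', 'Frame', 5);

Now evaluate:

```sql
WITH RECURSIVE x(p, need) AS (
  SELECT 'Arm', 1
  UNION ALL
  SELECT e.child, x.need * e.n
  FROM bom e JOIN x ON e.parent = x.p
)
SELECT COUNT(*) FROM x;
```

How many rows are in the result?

Base: (Arm, need=1).
Iteration 1: components of {Arm} -> Cap = 1*3 = 3, Widget = 1*4 = 4.
Iteration 2: components of {Cap,Widget} -> Clip = 4*1 = 4, Frame = 4*5 = 20, Spring = 3*3 = 9.
Iteration 3: components of {Clip,Frame,Spring} -> Hub = 4*5 = 20.
Iteration 4: no further components; recursion stops.
Total rows emitted: 7.

7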